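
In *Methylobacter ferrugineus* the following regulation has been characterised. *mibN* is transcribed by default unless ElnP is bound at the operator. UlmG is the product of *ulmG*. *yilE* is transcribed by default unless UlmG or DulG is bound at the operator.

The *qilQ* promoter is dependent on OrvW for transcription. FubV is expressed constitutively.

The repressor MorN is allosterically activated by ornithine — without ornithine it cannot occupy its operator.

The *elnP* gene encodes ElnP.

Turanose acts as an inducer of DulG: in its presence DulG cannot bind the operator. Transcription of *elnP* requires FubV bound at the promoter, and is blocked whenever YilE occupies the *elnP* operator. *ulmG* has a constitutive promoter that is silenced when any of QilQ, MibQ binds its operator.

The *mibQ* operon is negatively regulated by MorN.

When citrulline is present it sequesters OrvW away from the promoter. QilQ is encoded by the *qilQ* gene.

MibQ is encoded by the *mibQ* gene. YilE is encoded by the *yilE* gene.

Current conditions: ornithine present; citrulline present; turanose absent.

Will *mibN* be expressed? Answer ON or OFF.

OFF

Citrulline is present, so OrvW is inactive.
Required activator OrvW is absent, so *qilQ* is not transcribed.
So QilQ is not produced.
Ornithine is present, so MorN is active.
With repressor MorN bound, *mibQ* is not transcribed.
So MibQ is not produced.
With no repressor bound, *ulmG* is transcribed.
So UlmG is produced and active.
Turanose is absent, so DulG is active.
With repressor UlmG bound, *yilE* is not transcribed.
So YilE is not produced.
FubV is produced constitutively and is active.
No repressor is bound and FubV is active, so *elnP* is transcribed.
So ElnP is produced and active.
With repressor ElnP bound, *mibN* is not transcribed.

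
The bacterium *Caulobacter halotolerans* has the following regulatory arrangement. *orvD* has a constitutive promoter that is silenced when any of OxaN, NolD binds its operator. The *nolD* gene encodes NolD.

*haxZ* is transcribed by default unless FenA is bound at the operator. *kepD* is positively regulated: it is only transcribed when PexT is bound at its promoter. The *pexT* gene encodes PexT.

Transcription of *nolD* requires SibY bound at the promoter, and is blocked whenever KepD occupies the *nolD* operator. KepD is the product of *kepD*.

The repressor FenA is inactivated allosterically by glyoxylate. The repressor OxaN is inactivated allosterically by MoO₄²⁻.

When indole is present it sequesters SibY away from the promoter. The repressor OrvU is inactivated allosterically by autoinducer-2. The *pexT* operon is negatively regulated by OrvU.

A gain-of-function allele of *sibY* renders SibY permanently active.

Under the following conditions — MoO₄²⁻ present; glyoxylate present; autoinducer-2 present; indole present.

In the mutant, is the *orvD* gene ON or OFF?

MoO₄²⁻ is present, so OxaN is inactive.
SibY is constitutively active in this strain.
Autoinducer-2 is present, so OrvU is inactive.
With no repressor bound, *pexT* is transcribed.
So PexT is produced and active.
No repressor is bound and PexT is active, so *kepD* is transcribed.
So KepD is produced and active.
With repressor KepD bound, *nolD* is not transcribed.
So NolD is not produced.
With no repressor bound, *orvD* is transcribed.

ON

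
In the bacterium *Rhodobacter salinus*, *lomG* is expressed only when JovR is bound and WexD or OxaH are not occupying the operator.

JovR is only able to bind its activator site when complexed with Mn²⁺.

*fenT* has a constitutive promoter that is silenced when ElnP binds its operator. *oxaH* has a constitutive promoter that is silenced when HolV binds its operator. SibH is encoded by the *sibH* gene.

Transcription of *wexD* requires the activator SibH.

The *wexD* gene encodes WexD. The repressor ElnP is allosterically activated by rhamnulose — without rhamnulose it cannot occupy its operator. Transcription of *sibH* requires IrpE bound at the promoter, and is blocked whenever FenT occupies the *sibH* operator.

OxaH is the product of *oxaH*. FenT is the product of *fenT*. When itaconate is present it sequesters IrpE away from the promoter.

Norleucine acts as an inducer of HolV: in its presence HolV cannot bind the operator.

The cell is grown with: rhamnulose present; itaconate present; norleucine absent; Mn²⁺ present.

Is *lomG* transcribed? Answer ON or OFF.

Mn²⁺ is present, so JovR is active.
Itaconate is present, so IrpE is inactive.
Rhamnulose is present, so ElnP is active.
With repressor ElnP bound, *fenT* is not transcribed.
So FenT is not produced.
Required activator IrpE is absent, so *sibH* is not transcribed.
So SibH is not produced.
Required activator SibH is absent, so *wexD* is not transcribed.
So WexD is not produced.
Norleucine is absent, so HolV is active.
With repressor HolV bound, *oxaH* is not transcribed.
So OxaH is not produced.
No repressor is bound and JovR is active, so *lomG* is transcribed.

ON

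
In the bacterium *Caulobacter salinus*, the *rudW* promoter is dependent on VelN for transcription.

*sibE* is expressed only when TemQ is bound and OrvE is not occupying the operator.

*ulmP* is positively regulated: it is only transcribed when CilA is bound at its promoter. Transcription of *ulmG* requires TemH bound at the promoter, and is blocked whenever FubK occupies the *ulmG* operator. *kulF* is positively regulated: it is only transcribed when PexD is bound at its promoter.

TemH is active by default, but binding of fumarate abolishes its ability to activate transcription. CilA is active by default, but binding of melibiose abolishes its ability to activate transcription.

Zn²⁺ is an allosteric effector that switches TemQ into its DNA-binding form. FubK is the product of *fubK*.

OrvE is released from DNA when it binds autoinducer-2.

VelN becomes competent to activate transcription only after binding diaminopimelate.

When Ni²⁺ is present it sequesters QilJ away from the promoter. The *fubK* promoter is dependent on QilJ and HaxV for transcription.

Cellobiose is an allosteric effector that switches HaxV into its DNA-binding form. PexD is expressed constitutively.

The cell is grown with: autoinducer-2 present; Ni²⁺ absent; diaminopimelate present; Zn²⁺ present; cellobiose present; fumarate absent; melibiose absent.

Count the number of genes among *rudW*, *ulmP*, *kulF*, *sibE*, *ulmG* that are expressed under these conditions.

Diaminopimelate is present, so VelN is active.
No repressor is bound and VelN is active, so *rudW* is transcribed.
→ *rudW* is ON.
Melibiose is absent, so CilA is active.
No repressor is bound and CilA is active, so *ulmP* is transcribed.
→ *ulmP* is ON.
PexD is produced constitutively and is active.
No repressor is bound and PexD is active, so *kulF* is transcribed.
→ *kulF* is ON.
Zn²⁺ is present, so TemQ is active.
Autoinducer-2 is present, so OrvE is inactive.
No repressor is bound and TemQ is active, so *sibE* is transcribed.
→ *sibE* is ON.
Fumarate is absent, so TemH is active.
Ni²⁺ is absent, so QilJ is active.
Cellobiose is present, so HaxV is active.
No repressor is bound and QilJ and HaxV are active, so *fubK* is transcribed.
So FubK is produced and active.
With repressor FubK bound, *ulmG* is not transcribed.
→ *ulmG* is OFF.
4 of the 5 genes are transcribed.

4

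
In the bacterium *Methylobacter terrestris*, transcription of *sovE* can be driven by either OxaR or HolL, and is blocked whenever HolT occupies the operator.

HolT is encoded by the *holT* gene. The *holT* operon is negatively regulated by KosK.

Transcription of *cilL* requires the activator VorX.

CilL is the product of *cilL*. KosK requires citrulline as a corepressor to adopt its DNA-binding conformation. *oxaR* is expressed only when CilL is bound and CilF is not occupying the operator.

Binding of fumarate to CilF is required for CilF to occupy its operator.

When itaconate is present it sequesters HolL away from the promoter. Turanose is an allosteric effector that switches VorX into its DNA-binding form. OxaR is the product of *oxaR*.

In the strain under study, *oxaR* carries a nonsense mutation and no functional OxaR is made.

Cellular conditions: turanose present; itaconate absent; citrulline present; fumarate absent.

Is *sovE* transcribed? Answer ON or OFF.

OxaR is non-functional in this strain, so it has no effect.
Citrulline is present, so KosK is active.
With repressor KosK bound, *holT* is not transcribed.
So HolT is not produced.
Itaconate is absent, so HolL is active.
Activator HolL is present, so *sovE* is transcribed.

ON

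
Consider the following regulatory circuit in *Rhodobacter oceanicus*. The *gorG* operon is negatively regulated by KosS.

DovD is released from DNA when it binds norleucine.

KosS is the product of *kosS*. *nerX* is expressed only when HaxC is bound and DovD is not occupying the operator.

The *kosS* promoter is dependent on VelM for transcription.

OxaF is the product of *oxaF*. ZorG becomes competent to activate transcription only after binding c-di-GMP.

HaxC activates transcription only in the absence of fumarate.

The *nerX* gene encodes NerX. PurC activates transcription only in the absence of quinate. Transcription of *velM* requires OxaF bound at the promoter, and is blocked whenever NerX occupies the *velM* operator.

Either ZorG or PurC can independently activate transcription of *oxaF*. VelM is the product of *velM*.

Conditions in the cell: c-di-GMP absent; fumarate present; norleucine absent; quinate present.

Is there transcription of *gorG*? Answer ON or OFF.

c-di-GMP is absent, so ZorG is inactive.
Quinate is present, so PurC is inactive.
No activator is available at the *oxaF* promoter, so *oxaF* is not transcribed.
So OxaF is not produced.
Norleucine is absent, so DovD is active.
Fumarate is present, so HaxC is inactive.
With repressor DovD bound, *nerX* is not transcribed.
So NerX is not produced.
Required activator OxaF is absent, so *velM* is not transcribed.
So VelM is not produced.
Required activator VelM is absent, so *kosS* is not transcribed.
So KosS is not produced.
With no repressor bound, *gorG* is transcribed.

ON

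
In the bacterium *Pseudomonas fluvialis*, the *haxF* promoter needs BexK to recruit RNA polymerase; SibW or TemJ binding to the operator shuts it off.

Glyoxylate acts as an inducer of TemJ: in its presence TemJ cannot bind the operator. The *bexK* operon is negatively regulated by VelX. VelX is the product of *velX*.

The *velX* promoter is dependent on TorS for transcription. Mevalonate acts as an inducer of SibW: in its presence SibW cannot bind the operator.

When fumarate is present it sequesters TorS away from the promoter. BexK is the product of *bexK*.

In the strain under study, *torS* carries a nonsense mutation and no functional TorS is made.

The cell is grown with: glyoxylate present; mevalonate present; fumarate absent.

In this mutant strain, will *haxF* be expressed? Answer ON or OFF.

ON

Mevalonate is present, so SibW is inactive.
Glyoxylate is present, so TemJ is inactive.
TorS is non-functional in this strain, so it has no effect.
Required activator TorS is absent, so *velX* is not transcribed.
So VelX is not produced.
With no repressor bound, *bexK* is transcribed.
So BexK is produced and active.
No repressor is bound and BexK is active, so *haxF* is transcribed.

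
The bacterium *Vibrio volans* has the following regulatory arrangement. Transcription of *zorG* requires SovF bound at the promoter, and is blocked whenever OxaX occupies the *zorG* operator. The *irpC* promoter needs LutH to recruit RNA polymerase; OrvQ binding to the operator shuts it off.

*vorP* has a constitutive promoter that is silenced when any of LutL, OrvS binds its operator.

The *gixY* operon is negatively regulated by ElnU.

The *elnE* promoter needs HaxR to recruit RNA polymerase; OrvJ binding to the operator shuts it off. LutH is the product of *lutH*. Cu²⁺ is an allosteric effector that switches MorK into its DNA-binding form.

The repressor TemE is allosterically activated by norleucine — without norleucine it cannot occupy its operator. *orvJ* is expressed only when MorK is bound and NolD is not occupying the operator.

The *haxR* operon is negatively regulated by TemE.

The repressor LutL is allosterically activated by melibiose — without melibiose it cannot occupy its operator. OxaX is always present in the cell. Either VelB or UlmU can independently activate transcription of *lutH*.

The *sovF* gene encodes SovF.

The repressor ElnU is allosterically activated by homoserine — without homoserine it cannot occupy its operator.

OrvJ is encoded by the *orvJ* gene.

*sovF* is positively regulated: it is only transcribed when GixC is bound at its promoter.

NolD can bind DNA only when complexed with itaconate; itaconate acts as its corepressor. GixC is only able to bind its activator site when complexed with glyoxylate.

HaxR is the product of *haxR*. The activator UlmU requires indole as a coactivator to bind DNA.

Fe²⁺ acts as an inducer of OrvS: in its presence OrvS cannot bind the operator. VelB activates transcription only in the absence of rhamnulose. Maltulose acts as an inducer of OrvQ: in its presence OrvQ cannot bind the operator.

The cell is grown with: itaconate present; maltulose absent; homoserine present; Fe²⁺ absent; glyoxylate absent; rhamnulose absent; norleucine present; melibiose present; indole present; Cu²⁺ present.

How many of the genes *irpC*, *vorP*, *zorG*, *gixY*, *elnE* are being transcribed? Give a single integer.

0

Maltulose is absent, so OrvQ is active.
Rhamnulose is absent, so VelB is active.
Indole is present, so UlmU is active.
Activator VelB is present, so *lutH* is transcribed.
So LutH is produced and active.
With repressor OrvQ bound, *irpC* is not transcribed.
→ *irpC* is OFF.
Melibiose is present, so LutL is active.
Fe²⁺ is absent, so OrvS is active.
With repressor LutL bound, *vorP* is not transcribed.
→ *vorP* is OFF.
OxaX is produced constitutively and is active.
Glyoxylate is absent, so GixC is inactive.
Required activator GixC is absent, so *sovF* is not transcribed.
So SovF is not produced.
With repressor OxaX bound, *zorG* is not transcribed.
→ *zorG* is OFF.
Homoserine is present, so ElnU is active.
With repressor ElnU bound, *gixY* is not transcribed.
→ *gixY* is OFF.
Norleucine is present, so TemE is active.
With repressor TemE bound, *haxR* is not transcribed.
So HaxR is not produced.
Cu²⁺ is present, so MorK is active.
Itaconate is present, so NolD is active.
With repressor NolD bound, *orvJ* is not transcribed.
So OrvJ is not produced.
Required activator HaxR is absent, so *elnE* is not transcribed.
→ *elnE* is OFF.
0 of the 5 genes are transcribed.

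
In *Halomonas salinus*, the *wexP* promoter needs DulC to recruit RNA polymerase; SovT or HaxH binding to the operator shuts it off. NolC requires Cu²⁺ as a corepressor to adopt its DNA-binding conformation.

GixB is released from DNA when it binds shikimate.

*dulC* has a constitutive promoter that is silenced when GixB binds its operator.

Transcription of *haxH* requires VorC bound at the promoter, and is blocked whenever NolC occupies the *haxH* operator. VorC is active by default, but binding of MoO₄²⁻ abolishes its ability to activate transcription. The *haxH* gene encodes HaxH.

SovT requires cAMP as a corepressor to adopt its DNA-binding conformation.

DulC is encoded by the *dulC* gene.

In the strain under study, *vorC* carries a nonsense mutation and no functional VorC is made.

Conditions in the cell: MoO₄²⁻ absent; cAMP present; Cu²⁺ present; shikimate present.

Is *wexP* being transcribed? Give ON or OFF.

cAMP is present, so SovT is active.
Cu²⁺ is present, so NolC is active.
VorC is non-functional in this strain, so it has no effect.
With repressor NolC bound, *haxH* is not transcribed.
So HaxH is not produced.
Shikimate is present, so GixB is inactive.
With no repressor bound, *dulC* is transcribed.
So DulC is produced and active.
With repressor SovT bound, *wexP* is not transcribed.

OFF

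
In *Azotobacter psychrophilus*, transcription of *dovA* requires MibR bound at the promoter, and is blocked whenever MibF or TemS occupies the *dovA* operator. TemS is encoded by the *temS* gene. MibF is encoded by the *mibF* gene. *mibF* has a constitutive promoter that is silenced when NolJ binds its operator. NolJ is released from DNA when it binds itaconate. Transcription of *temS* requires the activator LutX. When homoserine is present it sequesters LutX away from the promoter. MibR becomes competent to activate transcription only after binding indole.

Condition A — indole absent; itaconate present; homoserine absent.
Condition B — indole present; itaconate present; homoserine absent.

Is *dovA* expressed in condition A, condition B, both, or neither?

neither

Condition A:
Indole is absent, so MibR is inactive.
Itaconate is present, so NolJ is inactive.
With no repressor bound, *mibF* is transcribed.
So MibF is produced and active.
Homoserine is absent, so LutX is active.
No repressor is bound and LutX is active, so *temS* is transcribed.
So TemS is produced and active.
With repressor MibF bound, *dovA* is not transcribed.
→ *dovA* is OFF in A.
Condition B:
Indole is present, so MibR is active.
Itaconate is present, so NolJ is inactive.
With no repressor bound, *mibF* is transcribed.
So MibF is produced and active.
Homoserine is absent, so LutX is active.
No repressor is bound and LutX is active, so *temS* is transcribed.
So TemS is produced and active.
With repressor MibF bound, *dovA* is not transcribed.
→ *dovA* is OFF in B.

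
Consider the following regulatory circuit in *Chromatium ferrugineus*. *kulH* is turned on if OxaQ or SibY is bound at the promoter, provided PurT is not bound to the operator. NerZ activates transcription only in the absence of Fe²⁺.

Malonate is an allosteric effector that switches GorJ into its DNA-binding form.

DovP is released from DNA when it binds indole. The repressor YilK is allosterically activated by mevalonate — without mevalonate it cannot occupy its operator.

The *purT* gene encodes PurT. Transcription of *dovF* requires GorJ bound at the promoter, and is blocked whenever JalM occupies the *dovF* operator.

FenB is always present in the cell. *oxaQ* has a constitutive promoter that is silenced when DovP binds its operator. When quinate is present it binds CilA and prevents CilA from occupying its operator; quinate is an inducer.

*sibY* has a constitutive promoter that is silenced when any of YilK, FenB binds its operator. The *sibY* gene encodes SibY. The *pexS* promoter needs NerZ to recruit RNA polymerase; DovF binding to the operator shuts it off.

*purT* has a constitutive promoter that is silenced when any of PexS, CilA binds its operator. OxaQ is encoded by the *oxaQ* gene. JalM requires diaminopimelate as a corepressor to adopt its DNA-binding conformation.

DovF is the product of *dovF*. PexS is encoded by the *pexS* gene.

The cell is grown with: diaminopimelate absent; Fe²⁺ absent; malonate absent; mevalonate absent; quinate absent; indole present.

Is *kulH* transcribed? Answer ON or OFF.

ON

Indole is present, so DovP is inactive.
With no repressor bound, *oxaQ* is transcribed.
So OxaQ is produced and active.
Diaminopimelate is absent, so JalM is inactive.
Malonate is absent, so GorJ is inactive.
Required activator GorJ is absent, so *dovF* is not transcribed.
So DovF is not produced.
Fe²⁺ is absent, so NerZ is active.
No repressor is bound and NerZ is active, so *pexS* is transcribed.
So PexS is produced and active.
Quinate is absent, so CilA is active.
With repressor PexS bound, *purT* is not transcribed.
So PurT is not produced.
Mevalonate is absent, so YilK is inactive.
FenB is produced constitutively and is active.
With repressor FenB bound, *sibY* is not transcribed.
So SibY is not produced.
Activator OxaQ is present, so *kulH* is transcribed.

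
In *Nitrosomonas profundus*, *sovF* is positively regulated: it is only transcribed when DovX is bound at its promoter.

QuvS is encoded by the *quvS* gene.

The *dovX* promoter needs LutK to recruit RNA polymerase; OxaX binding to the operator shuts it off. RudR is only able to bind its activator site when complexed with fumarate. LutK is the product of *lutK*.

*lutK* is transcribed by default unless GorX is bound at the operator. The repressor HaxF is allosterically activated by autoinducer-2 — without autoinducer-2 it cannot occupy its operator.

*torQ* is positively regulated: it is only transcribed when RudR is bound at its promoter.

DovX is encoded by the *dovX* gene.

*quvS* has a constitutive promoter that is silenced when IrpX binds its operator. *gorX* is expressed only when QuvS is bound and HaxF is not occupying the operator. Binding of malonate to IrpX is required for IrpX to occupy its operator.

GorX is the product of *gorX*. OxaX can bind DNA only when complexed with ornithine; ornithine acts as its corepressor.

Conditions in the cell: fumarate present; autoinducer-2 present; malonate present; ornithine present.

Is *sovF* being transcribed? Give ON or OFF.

Malonate is present, so IrpX is active.
With repressor IrpX bound, *quvS* is not transcribed.
So QuvS is not produced.
Autoinducer-2 is present, so HaxF is active.
With repressor HaxF bound, *gorX* is not transcribed.
So GorX is not produced.
With no repressor bound, *lutK* is transcribed.
So LutK is produced and active.
Ornithine is present, so OxaX is active.
With repressor OxaX bound, *dovX* is not transcribed.
So DovX is not produced.
Required activator DovX is absent, so *sovF* is not transcribed.

OFF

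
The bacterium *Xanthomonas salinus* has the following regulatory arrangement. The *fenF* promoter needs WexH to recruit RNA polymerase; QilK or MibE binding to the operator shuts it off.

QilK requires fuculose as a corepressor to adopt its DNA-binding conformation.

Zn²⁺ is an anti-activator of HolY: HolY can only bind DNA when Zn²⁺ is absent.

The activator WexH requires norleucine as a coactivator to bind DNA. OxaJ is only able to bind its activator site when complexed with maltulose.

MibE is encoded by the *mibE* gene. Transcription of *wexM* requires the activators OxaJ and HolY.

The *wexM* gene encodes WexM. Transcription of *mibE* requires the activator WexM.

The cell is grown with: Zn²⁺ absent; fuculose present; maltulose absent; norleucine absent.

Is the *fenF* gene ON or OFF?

OFF

Norleucine is absent, so WexH is inactive.
Fuculose is present, so QilK is active.
Maltulose is absent, so OxaJ is inactive.
Zn²⁺ is absent, so HolY is active.
Required activator OxaJ is absent, so *wexM* is not transcribed.
So WexM is not produced.
Required activator WexM is absent, so *mibE* is not transcribed.
So MibE is not produced.
With repressor QilK bound, *fenF* is not transcribed.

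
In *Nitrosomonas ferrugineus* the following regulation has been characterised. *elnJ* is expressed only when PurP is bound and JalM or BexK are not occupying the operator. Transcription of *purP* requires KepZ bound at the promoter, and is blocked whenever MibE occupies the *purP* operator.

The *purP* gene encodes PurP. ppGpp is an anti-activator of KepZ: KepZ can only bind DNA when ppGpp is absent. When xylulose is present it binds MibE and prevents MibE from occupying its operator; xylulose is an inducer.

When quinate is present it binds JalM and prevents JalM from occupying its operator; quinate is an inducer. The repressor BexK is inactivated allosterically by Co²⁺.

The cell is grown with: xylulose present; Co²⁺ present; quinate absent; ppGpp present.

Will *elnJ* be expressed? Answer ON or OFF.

OFF

Quinate is absent, so JalM is active.
Co²⁺ is present, so BexK is inactive.
Xylulose is present, so MibE is inactive.
ppGpp is present, so KepZ is inactive.
Required activator KepZ is absent, so *purP* is not transcribed.
So PurP is not produced.
With repressor JalM bound, *elnJ* is not transcribed.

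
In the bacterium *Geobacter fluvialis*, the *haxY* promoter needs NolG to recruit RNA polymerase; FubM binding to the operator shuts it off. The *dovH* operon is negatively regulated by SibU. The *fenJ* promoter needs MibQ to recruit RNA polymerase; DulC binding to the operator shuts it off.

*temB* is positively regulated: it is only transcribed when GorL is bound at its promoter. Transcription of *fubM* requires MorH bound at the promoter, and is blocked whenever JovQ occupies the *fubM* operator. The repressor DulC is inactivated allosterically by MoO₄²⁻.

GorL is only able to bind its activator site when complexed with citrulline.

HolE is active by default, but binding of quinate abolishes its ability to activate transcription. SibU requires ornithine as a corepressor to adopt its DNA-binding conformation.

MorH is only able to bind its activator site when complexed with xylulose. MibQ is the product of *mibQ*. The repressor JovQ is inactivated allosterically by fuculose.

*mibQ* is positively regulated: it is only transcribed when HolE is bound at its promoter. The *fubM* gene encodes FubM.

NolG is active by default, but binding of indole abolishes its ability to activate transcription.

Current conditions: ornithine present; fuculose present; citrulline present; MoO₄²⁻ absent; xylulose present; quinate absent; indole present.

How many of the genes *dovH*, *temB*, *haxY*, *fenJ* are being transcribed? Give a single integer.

Ornithine is present, so SibU is active.
With repressor SibU bound, *dovH* is not transcribed.
→ *dovH* is OFF.
Citrulline is present, so GorL is active.
No repressor is bound and GorL is active, so *temB* is transcribed.
→ *temB* is ON.
Indole is present, so NolG is inactive.
Xylulose is present, so MorH is active.
Fuculose is present, so JovQ is inactive.
No repressor is bound and MorH is active, so *fubM* is transcribed.
So FubM is produced and active.
With repressor FubM bound, *haxY* is not transcribed.
→ *haxY* is OFF.
Quinate is absent, so HolE is active.
No repressor is bound and HolE is active, so *mibQ* is transcribed.
So MibQ is produced and active.
MoO₄²⁻ is absent, so DulC is active.
With repressor DulC bound, *fenJ* is not transcribed.
→ *fenJ* is OFF.
1 of the 4 genes is transcribed.

1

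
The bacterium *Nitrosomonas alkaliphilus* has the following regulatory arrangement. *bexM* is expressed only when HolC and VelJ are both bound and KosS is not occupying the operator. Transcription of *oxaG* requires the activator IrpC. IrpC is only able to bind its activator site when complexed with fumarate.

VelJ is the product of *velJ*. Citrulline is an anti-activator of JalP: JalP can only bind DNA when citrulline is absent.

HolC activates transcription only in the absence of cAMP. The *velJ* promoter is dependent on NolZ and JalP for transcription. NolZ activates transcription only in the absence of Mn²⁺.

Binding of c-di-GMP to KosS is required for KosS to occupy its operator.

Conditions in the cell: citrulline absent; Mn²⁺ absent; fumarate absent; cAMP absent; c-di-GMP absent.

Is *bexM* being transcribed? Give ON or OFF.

cAMP is absent, so HolC is active.
c-di-GMP is absent, so KosS is inactive.
Mn²⁺ is absent, so NolZ is active.
Citrulline is absent, so JalP is active.
No repressor is bound and NolZ and JalP are active, so *velJ* is transcribed.
So VelJ is produced and active.
No repressor is bound and HolC and VelJ are active, so *bexM* is transcribed.

ON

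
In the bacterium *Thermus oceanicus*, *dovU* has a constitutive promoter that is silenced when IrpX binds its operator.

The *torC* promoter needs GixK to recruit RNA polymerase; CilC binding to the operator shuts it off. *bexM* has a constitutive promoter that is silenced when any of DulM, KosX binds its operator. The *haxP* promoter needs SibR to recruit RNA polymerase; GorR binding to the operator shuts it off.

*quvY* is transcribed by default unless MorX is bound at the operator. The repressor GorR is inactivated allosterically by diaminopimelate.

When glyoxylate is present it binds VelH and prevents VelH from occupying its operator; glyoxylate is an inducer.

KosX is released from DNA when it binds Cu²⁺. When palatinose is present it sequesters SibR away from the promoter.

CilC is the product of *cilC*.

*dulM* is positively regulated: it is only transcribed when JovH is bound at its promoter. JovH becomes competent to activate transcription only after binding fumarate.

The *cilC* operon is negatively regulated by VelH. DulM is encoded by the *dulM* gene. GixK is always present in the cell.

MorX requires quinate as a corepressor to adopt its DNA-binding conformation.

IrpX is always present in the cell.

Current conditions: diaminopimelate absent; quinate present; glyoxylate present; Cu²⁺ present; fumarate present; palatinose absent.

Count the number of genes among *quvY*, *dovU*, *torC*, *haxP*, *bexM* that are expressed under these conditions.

Quinate is present, so MorX is active.
With repressor MorX bound, *quvY* is not transcribed.
→ *quvY* is OFF.
IrpX is produced constitutively and is active.
With repressor IrpX bound, *dovU* is not transcribed.
→ *dovU* is OFF.
Glyoxylate is present, so VelH is inactive.
With no repressor bound, *cilC* is transcribed.
So CilC is produced and active.
GixK is produced constitutively and is active.
With repressor CilC bound, *torC* is not transcribed.
→ *torC* is OFF.
Diaminopimelate is absent, so GorR is active.
Palatinose is absent, so SibR is active.
With repressor GorR bound, *haxP* is not transcribed.
→ *haxP* is OFF.
Fumarate is present, so JovH is active.
No repressor is bound and JovH is active, so *dulM* is transcribed.
So DulM is produced and active.
Cu²⁺ is present, so KosX is inactive.
With repressor DulM bound, *bexM* is not transcribed.
→ *bexM* is OFF.
0 of the 5 genes are transcribed.

0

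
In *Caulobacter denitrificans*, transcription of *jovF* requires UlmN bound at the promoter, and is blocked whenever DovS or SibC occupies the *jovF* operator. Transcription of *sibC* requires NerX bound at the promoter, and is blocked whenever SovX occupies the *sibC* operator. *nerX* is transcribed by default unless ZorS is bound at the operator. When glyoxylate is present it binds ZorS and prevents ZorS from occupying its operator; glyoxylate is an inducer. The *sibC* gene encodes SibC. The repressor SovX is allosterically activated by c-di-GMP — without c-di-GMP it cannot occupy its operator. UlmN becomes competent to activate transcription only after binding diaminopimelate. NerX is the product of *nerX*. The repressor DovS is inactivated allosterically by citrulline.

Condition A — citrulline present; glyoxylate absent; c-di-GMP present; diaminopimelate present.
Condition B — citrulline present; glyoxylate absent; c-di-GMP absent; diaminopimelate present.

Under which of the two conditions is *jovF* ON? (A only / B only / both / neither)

Condition A:
Citrulline is present, so DovS is inactive.
Glyoxylate is absent, so ZorS is active.
With repressor ZorS bound, *nerX* is not transcribed.
So NerX is not produced.
c-di-GMP is present, so SovX is active.
With repressor SovX bound, *sibC* is not transcribed.
So SibC is not produced.
Diaminopimelate is present, so UlmN is active.
No repressor is bound and UlmN is active, so *jovF* is transcribed.
→ *jovF* is ON in A.
Condition B:
Citrulline is present, so DovS is inactive.
Glyoxylate is absent, so ZorS is active.
With repressor ZorS bound, *nerX* is not transcribed.
So NerX is not produced.
c-di-GMP is absent, so SovX is inactive.
Required activator NerX is absent, so *sibC* is not transcribed.
So SibC is not produced.
Diaminopimelate is present, so UlmN is active.
No repressor is bound and UlmN is active, so *jovF* is transcribed.
→ *jovF* is ON in B.

both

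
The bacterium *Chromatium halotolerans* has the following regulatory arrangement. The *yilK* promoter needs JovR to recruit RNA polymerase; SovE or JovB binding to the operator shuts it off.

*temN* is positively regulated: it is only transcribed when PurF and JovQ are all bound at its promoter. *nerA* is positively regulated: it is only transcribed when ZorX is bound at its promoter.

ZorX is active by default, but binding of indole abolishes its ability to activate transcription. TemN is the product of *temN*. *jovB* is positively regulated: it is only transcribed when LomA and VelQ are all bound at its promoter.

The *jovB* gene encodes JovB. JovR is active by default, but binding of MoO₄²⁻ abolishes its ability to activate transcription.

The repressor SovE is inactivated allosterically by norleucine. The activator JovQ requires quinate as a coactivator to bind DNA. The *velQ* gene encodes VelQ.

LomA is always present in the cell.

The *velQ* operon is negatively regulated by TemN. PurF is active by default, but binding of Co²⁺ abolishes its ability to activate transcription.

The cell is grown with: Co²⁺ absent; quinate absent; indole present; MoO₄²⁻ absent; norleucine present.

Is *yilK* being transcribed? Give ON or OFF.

MoO₄²⁻ is absent, so JovR is active.
Norleucine is present, so SovE is inactive.
LomA is produced constitutively and is active.
Co²⁺ is absent, so PurF is active.
Quinate is absent, so JovQ is inactive.
Required activator JovQ is absent, so *temN* is not transcribed.
So TemN is not produced.
With no repressor bound, *velQ* is transcribed.
So VelQ is produced and active.
No repressor is bound and LomA and VelQ are active, so *jovB* is transcribed.
So JovB is produced and active.
With repressor JovB bound, *yilK* is not transcribed.

OFF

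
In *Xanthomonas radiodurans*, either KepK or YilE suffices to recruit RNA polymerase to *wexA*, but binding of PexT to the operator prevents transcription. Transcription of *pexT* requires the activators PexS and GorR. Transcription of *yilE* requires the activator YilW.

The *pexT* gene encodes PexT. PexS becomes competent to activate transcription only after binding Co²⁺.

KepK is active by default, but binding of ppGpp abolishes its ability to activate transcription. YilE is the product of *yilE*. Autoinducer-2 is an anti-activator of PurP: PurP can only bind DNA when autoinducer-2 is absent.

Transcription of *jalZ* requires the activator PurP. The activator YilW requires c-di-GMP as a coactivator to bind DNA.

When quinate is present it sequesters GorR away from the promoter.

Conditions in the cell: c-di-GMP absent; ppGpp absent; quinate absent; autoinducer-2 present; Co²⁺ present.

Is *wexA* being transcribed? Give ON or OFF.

OFF

Co²⁺ is present, so PexS is active.
Quinate is absent, so GorR is active.
No repressor is bound and PexS and GorR are active, so *pexT* is transcribed.
So PexT is produced and active.
ppGpp is absent, so KepK is active.
c-di-GMP is absent, so YilW is inactive.
Required activator YilW is absent, so *yilE* is not transcribed.
So YilE is not produced.
With repressor PexT bound, *wexA* is not transcribed.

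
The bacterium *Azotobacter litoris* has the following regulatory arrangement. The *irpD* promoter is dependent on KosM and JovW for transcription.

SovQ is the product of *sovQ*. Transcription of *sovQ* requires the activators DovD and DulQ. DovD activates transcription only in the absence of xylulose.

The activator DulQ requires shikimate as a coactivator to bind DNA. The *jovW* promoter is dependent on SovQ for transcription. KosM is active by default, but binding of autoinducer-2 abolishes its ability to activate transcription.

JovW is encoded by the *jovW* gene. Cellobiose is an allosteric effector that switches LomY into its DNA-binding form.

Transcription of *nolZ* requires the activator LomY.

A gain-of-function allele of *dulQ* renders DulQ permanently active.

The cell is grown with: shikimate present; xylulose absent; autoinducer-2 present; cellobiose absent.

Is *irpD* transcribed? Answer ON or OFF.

Autoinducer-2 is present, so KosM is inactive.
Xylulose is absent, so DovD is active.
DulQ is constitutively active in this strain.
No repressor is bound and DovD and DulQ are active, so *sovQ* is transcribed.
So SovQ is produced and active.
No repressor is bound and SovQ is active, so *jovW* is transcribed.
So JovW is produced and active.
Required activator KosM is absent, so *irpD* is not transcribed.

OFF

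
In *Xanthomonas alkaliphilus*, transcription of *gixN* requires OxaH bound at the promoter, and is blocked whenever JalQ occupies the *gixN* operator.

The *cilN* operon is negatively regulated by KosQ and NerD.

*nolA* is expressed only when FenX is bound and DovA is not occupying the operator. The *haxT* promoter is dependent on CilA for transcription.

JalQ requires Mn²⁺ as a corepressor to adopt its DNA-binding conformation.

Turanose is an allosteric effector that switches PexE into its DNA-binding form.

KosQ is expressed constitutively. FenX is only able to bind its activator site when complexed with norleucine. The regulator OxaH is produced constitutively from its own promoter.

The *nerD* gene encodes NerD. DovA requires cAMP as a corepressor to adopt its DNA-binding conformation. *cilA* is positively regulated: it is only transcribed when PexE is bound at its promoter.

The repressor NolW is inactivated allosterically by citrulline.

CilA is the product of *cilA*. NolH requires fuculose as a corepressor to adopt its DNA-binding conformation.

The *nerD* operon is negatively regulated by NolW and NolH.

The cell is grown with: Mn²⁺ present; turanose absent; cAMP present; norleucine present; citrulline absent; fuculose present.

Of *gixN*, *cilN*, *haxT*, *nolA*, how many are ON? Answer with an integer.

OxaH is produced constitutively and is active.
Mn²⁺ is present, so JalQ is active.
With repressor JalQ bound, *gixN* is not transcribed.
→ *gixN* is OFF.
KosQ is produced constitutively and is active.
Citrulline is absent, so NolW is active.
Fuculose is present, so NolH is active.
With repressor NolW bound, *nerD* is not transcribed.
So NerD is not produced.
With repressor KosQ bound, *cilN* is not transcribed.
→ *cilN* is OFF.
Turanose is absent, so PexE is inactive.
Required activator PexE is absent, so *cilA* is not transcribed.
So CilA is not produced.
Required activator CilA is absent, so *haxT* is not transcribed.
→ *haxT* is OFF.
cAMP is present, so DovA is active.
Norleucine is present, so FenX is active.
With repressor DovA bound, *nolA* is not transcribed.
→ *nolA* is OFF.
0 of the 4 genes are transcribed.

0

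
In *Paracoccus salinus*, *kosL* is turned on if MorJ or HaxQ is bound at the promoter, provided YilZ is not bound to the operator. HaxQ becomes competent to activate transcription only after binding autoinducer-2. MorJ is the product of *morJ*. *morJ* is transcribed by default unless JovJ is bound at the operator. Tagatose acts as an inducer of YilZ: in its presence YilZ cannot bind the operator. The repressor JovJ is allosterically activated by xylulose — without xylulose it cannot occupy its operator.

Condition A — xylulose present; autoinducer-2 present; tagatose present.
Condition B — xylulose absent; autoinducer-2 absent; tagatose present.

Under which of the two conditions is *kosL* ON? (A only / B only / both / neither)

both

Condition A:
Xylulose is present, so JovJ is active.
With repressor JovJ bound, *morJ* is not transcribed.
So MorJ is not produced.
Autoinducer-2 is present, so HaxQ is active.
Tagatose is present, so YilZ is inactive.
Activator HaxQ is present, so *kosL* is transcribed.
→ *kosL* is ON in A.
Condition B:
Xylulose is absent, so JovJ is inactive.
With no repressor bound, *morJ* is transcribed.
So MorJ is produced and active.
Autoinducer-2 is absent, so HaxQ is inactive.
Tagatose is present, so YilZ is inactive.
Activator MorJ is present, so *kosL* is transcribed.
→ *kosL* is ON in B.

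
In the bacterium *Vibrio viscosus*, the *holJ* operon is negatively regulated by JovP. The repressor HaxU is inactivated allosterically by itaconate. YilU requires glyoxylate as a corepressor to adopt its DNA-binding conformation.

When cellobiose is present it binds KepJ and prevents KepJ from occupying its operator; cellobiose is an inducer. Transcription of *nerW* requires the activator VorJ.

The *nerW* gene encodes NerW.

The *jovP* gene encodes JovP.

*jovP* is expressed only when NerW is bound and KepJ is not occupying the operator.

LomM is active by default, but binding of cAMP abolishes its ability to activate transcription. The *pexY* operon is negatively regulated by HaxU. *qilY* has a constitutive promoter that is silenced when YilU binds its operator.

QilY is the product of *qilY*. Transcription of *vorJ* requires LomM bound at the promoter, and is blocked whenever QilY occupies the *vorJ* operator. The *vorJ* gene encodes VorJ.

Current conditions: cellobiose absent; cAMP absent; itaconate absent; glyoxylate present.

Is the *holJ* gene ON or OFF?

ON

Glyoxylate is present, so YilU is active.
With repressor YilU bound, *qilY* is not transcribed.
So QilY is not produced.
cAMP is absent, so LomM is active.
No repressor is bound and LomM is active, so *vorJ* is transcribed.
So VorJ is produced and active.
No repressor is bound and VorJ is active, so *nerW* is transcribed.
So NerW is produced and active.
Cellobiose is absent, so KepJ is active.
With repressor KepJ bound, *jovP* is not transcribed.
So JovP is not produced.
With no repressor bound, *holJ* is transcribed.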